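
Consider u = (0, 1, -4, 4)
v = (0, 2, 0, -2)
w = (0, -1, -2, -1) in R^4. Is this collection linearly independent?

linearly independent

Row-reduce the matrix whose columns are u, v, w.
The reduction yields 3 nonzero rows, so the rank is 3.
Since rank = 3 (the number of vectors), the set is linearly independent.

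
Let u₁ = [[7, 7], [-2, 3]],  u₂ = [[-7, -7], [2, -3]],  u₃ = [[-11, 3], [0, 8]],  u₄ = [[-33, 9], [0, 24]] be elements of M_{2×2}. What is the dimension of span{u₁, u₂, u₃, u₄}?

Use coordinates relative to {E₁₁, E₁₂, E₂₁, E₂₂}.
Row-reduce the 4×4 matrix with these as rows.
Exactly 2 pivots survive; hence the rank is 2.

dim = 2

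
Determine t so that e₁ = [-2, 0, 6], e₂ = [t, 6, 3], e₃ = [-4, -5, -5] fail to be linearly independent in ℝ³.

t = 29/5

The vectors are dependent exactly when the determinant of the matrix with rows e₁, e₂, e₃ vanishes.
The determinant works out to 174 - 30*t.
Solving 174 - 30*t = 0 yields t = 29/5.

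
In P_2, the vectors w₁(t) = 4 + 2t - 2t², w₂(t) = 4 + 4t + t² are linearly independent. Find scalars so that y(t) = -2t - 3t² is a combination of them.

Take coordinate vectors relative to {1, t, t²}.
Solve the system with w₁, w₂ as columns and y as the right-hand side.
The system has the unique solution (α₁, α₂) = (1, -1).

y = w₁ - w₂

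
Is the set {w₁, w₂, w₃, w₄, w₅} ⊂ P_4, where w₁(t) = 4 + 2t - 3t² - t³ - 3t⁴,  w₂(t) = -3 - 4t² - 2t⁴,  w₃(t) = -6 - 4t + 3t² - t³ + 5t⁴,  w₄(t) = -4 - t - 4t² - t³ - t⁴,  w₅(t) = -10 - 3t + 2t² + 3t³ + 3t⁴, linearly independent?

linearly dependent

Take coordinates with respect to the standard basis {1, t, …, t⁴}.
Row-reduce the matrix whose columns are w₁, w₂, w₃, w₄, w₅.
The reduction yields 3 nonzero rows, so the rank is 3.
Since rank 3 < 5, the set is linearly dependent.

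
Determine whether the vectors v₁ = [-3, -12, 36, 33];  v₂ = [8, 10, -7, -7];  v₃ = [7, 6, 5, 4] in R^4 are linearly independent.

Place the vectors as rows of a 3×4 matrix and reduce to echelon form.
The reduction yields 2 nonzero rows, so the rank is 2.
Since rank 2 < 3, the set is linearly dependent.

linearly dependent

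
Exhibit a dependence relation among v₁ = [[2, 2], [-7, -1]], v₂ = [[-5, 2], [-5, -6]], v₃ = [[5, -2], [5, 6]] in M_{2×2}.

v₂ + v₃ = 0

Pass to coordinate vectors relative to the basis {E₁₁, E₁₂, E₂₁, E₂₂}.
Write the vectors as columns of a matrix and find a nonzero vector in its null space.
The free variable yields coefficients (0, 1, 1) (any nonzero multiple also works).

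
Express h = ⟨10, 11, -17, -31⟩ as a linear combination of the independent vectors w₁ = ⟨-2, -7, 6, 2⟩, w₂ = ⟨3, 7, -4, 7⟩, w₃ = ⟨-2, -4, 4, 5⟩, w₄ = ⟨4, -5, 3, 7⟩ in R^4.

Solve the system with w₁, w₂, w₃, w₄ as columns and h as the right-hand side.
Back-substitution yields (α₁, …, α₄) = (-2, -2, -4, 1).

h = -2w₁ - 2w₂ - 4w₃ + w₄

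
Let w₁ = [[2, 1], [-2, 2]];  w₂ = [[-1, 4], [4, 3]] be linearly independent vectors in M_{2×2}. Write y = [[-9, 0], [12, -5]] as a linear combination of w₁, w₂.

y = -4w₁ + w₂

Take coordinate vectors relative to {E₁₁, E₁₂, E₂₁, E₂₂}.
Set up the augmented matrix [w₁ | w₂ | y] and row-reduce.
Back-substitution yields (c₁, c₂) = (-4, 1).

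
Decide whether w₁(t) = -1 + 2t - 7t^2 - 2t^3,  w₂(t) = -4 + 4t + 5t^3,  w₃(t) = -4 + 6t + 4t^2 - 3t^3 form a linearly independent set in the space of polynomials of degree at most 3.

Write each element as a coordinate vector in ℝ⁴ using {1, t, …, t^3}.
Row-reduce the matrix whose columns are w₁, w₂, w₃.
The reduction yields 3 nonzero rows, so the rank is 3.
Since rank = 3 (the number of vectors), the set is linearly independent.

linearly independent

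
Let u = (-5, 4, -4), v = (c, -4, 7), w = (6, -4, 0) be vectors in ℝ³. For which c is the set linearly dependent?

c = 17/4

The set is linearly dependent precisely when det[u; v; w] = 0.
The determinant works out to 16*c - 68.
This vanishes exactly when c = 17/4.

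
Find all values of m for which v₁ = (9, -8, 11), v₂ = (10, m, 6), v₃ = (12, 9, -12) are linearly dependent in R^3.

m = -43/10

Place the vectors as rows of a 3×3 matrix; dependence ⇔ determinant zero.
Expanding, det = -240*m - 1032.
Solving -240*m - 1032 = 0 yields m = -43/10.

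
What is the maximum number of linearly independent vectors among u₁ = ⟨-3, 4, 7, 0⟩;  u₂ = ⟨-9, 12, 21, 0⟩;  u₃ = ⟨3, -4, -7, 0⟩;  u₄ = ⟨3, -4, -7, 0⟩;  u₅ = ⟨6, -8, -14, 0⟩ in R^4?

1

Row-reduce the 5×4 matrix with these as rows.
The echelon form has 1 nonzero row, so the rank is 1.
(With 5 elements in a 4-dimensional space the rank is at most 4.)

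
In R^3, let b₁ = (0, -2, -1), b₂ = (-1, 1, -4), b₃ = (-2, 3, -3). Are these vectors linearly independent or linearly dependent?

linearly independent

Row-reduce the matrix whose columns are b₁, b₂, b₃.
The reduction yields 3 nonzero rows, so the rank is 3.
Since rank = 3 (the number of vectors), the set is linearly independent.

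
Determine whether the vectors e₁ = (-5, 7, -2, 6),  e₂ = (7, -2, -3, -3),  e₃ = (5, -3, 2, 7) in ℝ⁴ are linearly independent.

Place the vectors as rows of a 3×4 matrix and reduce to echelon form.
The reduction yields 3 nonzero rows, so the rank is 3.
Since rank = 3 (the number of vectors), the set is linearly independent.

linearly independent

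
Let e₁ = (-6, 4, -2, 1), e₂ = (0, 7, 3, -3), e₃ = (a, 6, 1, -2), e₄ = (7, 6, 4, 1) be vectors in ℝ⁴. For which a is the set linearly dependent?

Place the vectors as rows of a 4×4 matrix; dependence ⇔ determinant zero.
The determinant works out to 120*a + 375.
Solving 120*a + 375 = 0 yields a = -25/8.

a = -25/8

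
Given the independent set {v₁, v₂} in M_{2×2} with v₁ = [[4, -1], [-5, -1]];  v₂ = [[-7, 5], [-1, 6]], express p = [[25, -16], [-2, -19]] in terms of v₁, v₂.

p = v₁ - 3v₂

Work in coordinates with respect to the standard basis {E₁₁, E₁₂, E₂₁, E₂₂}.
Write p = α₁v₁ + α₂v₂ and equate components.
The system has the unique solution (α₁, α₂) = (1, -3).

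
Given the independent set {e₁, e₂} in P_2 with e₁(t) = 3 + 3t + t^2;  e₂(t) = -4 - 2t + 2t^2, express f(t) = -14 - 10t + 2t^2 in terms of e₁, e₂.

Identify each element with its coordinate vector in ℝ³ via {1, t, t^2}.
Write f = c₁e₁ + c₂e₂ and equate components.
The system has the unique solution (c₁, c₂) = (-2, 2).

f = -2e₁ + 2e₂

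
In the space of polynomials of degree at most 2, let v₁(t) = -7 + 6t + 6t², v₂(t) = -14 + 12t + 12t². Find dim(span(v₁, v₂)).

Pass to coordinate vectors with respect to the basis {1, t, t²}.
Form the matrix with v₁, v₂ as columns and reduce.
Exactly 1 pivot survives; hence the rank is 1.

1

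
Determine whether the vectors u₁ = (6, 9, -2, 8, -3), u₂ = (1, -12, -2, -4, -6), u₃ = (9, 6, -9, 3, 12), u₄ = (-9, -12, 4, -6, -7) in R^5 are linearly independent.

linearly independent

Place the vectors as rows of a 4×5 matrix and reduce to echelon form.
The reduction yields 4 nonzero rows, so the rank is 4.
Since rank = 4 (the number of vectors), the set is linearly independent.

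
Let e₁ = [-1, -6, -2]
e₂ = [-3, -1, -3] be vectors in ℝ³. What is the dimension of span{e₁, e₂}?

2

Apply Gaussian elimination to the matrix whose rows are e₁, e₂.
Reduction leaves 2 leading entries, giving rank 2.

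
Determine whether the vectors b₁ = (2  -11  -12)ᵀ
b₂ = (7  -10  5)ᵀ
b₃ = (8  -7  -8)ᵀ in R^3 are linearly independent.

Form the 3×3 matrix with these as columns; its determinant is -1198.
A nonzero determinant means the columns are linearly independent.

linearly independent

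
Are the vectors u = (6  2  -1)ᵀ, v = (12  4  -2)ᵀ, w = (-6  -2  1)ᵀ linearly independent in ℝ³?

linearly dependent

Place the vectors as rows of a 3×3 matrix and reduce to echelon form.
The reduction yields 1 nonzero row, so the rank is 1.
Since rank 1 < 3, the set is linearly dependent.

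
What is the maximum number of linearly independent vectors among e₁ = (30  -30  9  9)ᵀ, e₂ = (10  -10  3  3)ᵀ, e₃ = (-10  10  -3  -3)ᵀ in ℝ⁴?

Put the 4×3 matrix [e₁|e₂|e₃] into echelon form.
There is 1 pivot column, so rank = 1.

1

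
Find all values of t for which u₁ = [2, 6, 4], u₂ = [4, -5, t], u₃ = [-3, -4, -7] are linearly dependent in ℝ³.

t = 57/5

The set is linearly dependent precisely when det[u₁; u₂; u₃] = 0.
Cofactor expansion gives det = 114 - 10*t.
This vanishes exactly when t = 57/5.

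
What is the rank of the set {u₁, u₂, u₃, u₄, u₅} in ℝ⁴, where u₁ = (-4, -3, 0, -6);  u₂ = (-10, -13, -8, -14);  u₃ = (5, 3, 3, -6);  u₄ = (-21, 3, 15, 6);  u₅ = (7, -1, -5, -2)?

3

Form the matrix with u₁, u₂, u₃, u₄, u₅ as columns and reduce.
There are 3 pivot columns, so rank = 3.
(With 5 elements in a 4-dimensional space the rank is at most 4.)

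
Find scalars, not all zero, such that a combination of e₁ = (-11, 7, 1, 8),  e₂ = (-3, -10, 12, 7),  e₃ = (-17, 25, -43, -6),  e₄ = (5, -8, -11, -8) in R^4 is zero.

Row-reduce the matrix with e₁, e₂, e₃, e₄ as columns; the null space gives the coefficients.
A generator of the null space is (3, -2, -1, 2).

3e₁ - 2e₂ - e₃ + 2e₄ = 0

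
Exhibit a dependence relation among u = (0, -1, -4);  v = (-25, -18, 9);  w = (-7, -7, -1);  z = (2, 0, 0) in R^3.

Row-reduce the matrix with u, v, w, z as columns; the null space gives the coefficients.
One solution (up to scaling) is (3, 1, -3, 2).

3u + v - 3w + 2z = 0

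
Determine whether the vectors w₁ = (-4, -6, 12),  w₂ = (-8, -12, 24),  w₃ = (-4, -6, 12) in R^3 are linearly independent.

Two of the vectors are equal, giving an immediate dependence.

linearly dependent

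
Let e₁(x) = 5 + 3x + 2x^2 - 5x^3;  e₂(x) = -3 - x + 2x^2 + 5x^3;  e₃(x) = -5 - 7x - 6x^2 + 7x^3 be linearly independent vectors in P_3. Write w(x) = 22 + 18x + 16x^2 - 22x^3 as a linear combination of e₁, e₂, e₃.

Work in coordinates with respect to the standard basis {1, x, …, x^3}.
Since e₁, e₂, e₃ are independent, the coefficients expressing w are uniquely determined by a linear system.
Row-reducing the augmented matrix gives the unique coefficients (α₁, α₂, α₃) = (4, 1, -1).

w = 4e₁ + e₂ - e₃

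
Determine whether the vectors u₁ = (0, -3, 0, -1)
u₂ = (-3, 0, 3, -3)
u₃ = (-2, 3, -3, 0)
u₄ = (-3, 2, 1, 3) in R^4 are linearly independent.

linearly independent

Form the 4×4 matrix with these as columns; its determinant is 222.
A nonzero determinant means the columns are linearly independent.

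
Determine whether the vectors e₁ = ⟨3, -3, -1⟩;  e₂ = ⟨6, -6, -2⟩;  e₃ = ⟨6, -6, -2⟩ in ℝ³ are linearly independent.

Form the 3×3 matrix with these as columns; its determinant is 0.
A zero determinant means the columns are linearly dependent.
Indeed 2e₁ - e₂ = 0.

linearly dependent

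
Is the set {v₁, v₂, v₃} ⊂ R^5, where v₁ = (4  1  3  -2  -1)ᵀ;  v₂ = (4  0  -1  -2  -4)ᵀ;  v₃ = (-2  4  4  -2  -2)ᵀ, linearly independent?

linearly independent

Row-reduce the matrix whose columns are v₁, v₂, v₃.
The reduction yields 3 nonzero rows, so the rank is 3.
Since rank = 3 (the number of vectors), the set is linearly independent.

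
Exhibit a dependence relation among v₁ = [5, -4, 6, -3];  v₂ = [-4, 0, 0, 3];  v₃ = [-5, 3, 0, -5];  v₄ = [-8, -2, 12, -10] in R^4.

Solve the homogeneous system with v₁, v₂, v₃, v₄ as columns by row-reducing the coefficient matrix.
A generator of the null space is (2, 2, 2, -1).

2v₁ + 2v₂ + 2v₃ - v₄ = 0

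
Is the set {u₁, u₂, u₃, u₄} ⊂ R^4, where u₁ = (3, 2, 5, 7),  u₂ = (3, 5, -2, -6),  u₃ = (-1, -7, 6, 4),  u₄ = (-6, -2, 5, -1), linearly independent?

Row-reduce the matrix whose columns are u₁, u₂, u₃, u₄.
The reduction yields 4 nonzero rows, so the rank is 4.
Since rank = 4 (the number of vectors), the set is linearly independent.

linearly independent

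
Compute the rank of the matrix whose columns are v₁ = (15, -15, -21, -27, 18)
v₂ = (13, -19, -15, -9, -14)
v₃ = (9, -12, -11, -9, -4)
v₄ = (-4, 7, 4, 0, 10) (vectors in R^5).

Put the 5×4 matrix [v₁|v₂|v₃|v₄] into echelon form.
The echelon form has 2 nonzero rows, so the rank is 2.

rank 2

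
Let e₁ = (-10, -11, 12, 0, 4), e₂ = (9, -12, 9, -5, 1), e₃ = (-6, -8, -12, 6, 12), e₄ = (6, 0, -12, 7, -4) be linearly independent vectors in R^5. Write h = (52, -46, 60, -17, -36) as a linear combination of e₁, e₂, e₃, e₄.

h = 2e₁ + 4e₂ - 3e₃ + 3e₄

Write h = α₁e₁ + … + α₄e₄ and equate components.
The system has the unique solution (α₁, …, α₄) = (2, 4, -3, 3).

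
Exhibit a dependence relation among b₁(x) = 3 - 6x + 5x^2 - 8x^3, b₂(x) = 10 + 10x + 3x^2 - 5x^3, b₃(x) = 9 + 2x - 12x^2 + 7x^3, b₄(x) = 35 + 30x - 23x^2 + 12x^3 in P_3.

b₁ - 2b₂ - 2b₃ + b₄ = 0

Take coordinates with respect to {1, x, …, x^3}.
Row-reduce the matrix with b₁, b₂, b₃, b₄ as columns; the null space gives the coefficients.
One solution (up to scaling) is (1, -2, -2, 1).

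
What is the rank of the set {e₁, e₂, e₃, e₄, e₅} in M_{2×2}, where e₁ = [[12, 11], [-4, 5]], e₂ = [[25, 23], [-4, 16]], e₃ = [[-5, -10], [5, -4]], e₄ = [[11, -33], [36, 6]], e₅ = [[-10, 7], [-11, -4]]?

Pass to coordinate vectors with respect to the basis {E₁₁, E₁₂, E₂₁, E₂₂}.
Row-reduce the 5×4 matrix with these as rows.
Exactly 3 pivots survive; hence the rank is 3.
(With 5 elements in a 4-dimensional space the rank is at most 4.)

3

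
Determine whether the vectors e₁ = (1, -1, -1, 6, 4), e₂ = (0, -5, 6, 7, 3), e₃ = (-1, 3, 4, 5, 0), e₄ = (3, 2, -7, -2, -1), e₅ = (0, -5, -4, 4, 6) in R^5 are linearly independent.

linearly independent

The matrix [e₁|e₂|e₃|e₄|e₅] has determinant -1087.
A nonzero determinant means the columns are linearly independent.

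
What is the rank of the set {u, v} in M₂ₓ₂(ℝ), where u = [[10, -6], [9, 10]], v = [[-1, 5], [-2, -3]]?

Represent each element by its coordinate vector in ℝ⁴.
Apply Gaussian elimination to the matrix whose rows are u, v.
There are 2 pivot columns, so rank = 2.

rank 2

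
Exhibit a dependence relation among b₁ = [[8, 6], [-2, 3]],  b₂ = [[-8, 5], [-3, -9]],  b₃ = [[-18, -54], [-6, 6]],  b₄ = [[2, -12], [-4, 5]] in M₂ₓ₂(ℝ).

3b₁ + b₃ - 3b₄ = 0

Take coordinates with respect to {E₁₁, E₁₂, E₂₁, E₂₂}.
Solve the homogeneous system with b₁, b₂, b₃, b₄ as columns by row-reducing the coefficient matrix.
One solution (up to scaling) is (3, 0, 1, -3).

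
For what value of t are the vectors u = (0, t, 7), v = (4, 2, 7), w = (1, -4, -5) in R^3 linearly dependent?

t = 14/3

Place the vectors as rows of a 3×3 matrix; dependence ⇔ determinant zero.
Cofactor expansion gives det = 27*t - 126.
Setting this to zero gives t = 14/3.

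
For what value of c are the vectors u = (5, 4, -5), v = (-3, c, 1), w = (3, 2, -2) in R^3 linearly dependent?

Dependence holds iff the 3×3 matrix [u v w] is singular.
The determinant works out to 5*c + 8.
Solving 5*c + 8 = 0 yields c = -8/5.

c = -8/5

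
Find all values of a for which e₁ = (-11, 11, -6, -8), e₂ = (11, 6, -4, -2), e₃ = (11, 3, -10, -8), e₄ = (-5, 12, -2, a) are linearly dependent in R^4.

The vectors are dependent exactly when the determinant of the matrix with rows e₁, e₂, e₃, e₄ vanishes.
The determinant works out to 1452*a + 4224.
Setting this to zero gives a = -32/11.

a = -32/11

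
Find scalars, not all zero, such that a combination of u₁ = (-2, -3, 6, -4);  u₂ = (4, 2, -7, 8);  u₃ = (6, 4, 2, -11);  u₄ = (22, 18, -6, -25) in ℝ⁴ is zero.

2u₁ - 3u₃ + u₄ = 0

Write the vectors as columns of a matrix and find a nonzero vector in its null space.
The free variable yields coefficients (2, 0, -3, 1) (any nonzero multiple also works).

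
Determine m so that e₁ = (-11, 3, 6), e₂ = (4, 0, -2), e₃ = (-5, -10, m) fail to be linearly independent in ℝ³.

The set is linearly dependent precisely when det[e₁; e₂; e₃] = 0.
Expanding, det = 10 - 12*m.
Solving 10 - 12*m = 0 yields m = 5/6.

m = 5/6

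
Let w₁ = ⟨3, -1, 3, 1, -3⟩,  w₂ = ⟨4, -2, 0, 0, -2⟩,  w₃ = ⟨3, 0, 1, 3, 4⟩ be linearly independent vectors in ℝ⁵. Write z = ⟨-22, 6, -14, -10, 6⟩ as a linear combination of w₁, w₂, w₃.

Set up the augmented matrix [w₁ | w₂ | w₃ | z] and row-reduce.
Back-substitution yields (α₁, α₂, α₃) = (-4, -1, -2).

z = -4w₁ - w₂ - 2w₃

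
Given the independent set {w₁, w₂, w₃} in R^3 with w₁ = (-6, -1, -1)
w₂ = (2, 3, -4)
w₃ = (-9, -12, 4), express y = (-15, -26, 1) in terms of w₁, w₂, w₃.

y = -w₁ + 3w₂ + 3w₃

Set up the augmented matrix [w₁ | w₂ | w₃ | y] and row-reduce.
The system has the unique solution (α₁, α₂, α₃) = (-1, 3, 3).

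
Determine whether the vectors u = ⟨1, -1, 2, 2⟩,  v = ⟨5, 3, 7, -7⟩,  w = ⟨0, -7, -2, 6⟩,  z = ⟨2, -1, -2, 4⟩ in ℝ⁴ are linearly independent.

Form the 4×4 matrix with these as columns; its determinant is -478.
A nonzero determinant means the columns are linearly independent.

linearly independent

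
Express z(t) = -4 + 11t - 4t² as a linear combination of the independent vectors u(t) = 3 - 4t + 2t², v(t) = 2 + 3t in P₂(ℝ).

z = -2u + v

Identify each element with its coordinate vector in ℝ³ via {1, t, t²}.
Solve the system with u, v as columns and z as the right-hand side.
Row-reducing the augmented matrix gives the unique coefficients (α₁, α₂) = (-2, 1).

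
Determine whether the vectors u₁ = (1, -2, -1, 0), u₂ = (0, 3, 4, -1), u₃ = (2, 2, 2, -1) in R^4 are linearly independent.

linearly independent

Row-reduce the matrix whose columns are u₁, u₂, u₃.
The reduction yields 3 nonzero rows, so the rank is 3.
Since rank = 3 (the number of vectors), the set is linearly independent.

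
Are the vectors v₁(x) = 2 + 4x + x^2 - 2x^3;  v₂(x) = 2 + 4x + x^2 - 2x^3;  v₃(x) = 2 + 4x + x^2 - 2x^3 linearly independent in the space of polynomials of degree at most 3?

Write each element as a coordinate vector in ℝ⁴ using {1, x, …, x^3}.
Two of the vectors are equal, giving an immediate dependence.

linearly dependent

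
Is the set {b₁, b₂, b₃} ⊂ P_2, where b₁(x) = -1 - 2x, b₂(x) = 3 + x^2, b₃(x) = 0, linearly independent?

Write each element as a coordinate vector in ℝ³ using {1, x, x^2}.
One of the vectors is the zero vector, so the set is linearly dependent.

linearly dependent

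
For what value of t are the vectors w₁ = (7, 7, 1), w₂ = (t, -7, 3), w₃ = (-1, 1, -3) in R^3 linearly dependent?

t = -49/11

The vectors are dependent exactly when the determinant of the matrix with rows w₁, w₂, w₃ vanishes.
Expanding, det = 22*t + 98.
Setting this to zero gives t = -49/11.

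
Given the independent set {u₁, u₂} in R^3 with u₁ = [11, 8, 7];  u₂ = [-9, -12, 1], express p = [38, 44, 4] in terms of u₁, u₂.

Solve the system with u₁, u₂ as columns and p as the right-hand side.
Back-substitution yields (α₁, α₂) = (1, -3).

p = u₁ - 3u₂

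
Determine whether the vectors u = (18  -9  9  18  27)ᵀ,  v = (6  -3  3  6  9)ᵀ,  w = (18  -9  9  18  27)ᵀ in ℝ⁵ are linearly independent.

linearly dependent

Row-reduce the matrix whose columns are u, v, w.
The reduction yields 1 nonzero row, so the rank is 1.
Since rank 1 < 3, the set is linearly dependent.
Indeed u - 3v = 0.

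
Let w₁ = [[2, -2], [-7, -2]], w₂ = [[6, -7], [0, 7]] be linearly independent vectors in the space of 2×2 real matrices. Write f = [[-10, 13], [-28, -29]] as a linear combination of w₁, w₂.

Identify each element with its coordinate vector in ℝ⁴ via {E₁₁, E₁₂, E₂₁, E₂₂}.
Write f = α₁w₁ + α₂w₂ and equate components.
Row-reducing the augmented matrix gives the unique coefficients (α₁, α₂) = (4, -3).

f = 4w₁ - 3w₂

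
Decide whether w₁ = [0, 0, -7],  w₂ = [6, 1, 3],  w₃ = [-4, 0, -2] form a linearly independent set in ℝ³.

Form the 3×3 matrix with these as columns; its determinant is -28.
A nonzero determinant means the columns are linearly independent.

linearly independent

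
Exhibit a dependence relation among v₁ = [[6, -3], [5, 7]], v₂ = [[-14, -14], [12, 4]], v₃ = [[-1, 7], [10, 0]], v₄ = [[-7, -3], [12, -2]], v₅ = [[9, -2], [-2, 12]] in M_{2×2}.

Write each element as a vector in ℝ⁴ using {E₁₁, E₁₂, E₂₁, E₂₂}.
Set up α₁v₁ + … + α₅v₅ = 0 and solve the homogeneous system.
The free variable yields coefficients (2, 1, 1, -3, -2) (any nonzero multiple also works).

2v₁ + v₂ + v₃ - 3v₄ - 2v₅ = 0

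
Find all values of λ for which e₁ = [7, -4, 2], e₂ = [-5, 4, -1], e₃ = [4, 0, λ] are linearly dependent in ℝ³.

Dependence holds iff the 3×3 matrix [e₁ e₂ e₃] is singular.
The determinant works out to 8*λ - 16.
Setting this to zero gives λ = 2.

λ = 2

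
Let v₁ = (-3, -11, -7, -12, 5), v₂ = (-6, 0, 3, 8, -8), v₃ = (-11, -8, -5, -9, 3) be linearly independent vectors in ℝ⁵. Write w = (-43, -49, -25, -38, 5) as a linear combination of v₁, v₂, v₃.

Write w = c₁v₁ + … + c₃v₃ and equate components.
Back-substitution yields (c₁, c₂, c₃) = (3, 2, 2).

w = 3v₁ + 2v₂ + 2v₃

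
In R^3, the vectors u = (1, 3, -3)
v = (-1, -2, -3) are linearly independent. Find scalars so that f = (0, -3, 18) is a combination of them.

Since u, v are independent, the coefficients expressing f are uniquely determined by a linear system.
Back-substitution yields (α₁, α₂) = (-3, -3).

f = -3u - 3v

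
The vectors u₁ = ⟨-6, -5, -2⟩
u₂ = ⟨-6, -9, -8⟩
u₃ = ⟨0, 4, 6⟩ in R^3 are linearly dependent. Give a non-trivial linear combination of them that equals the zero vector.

u₁ - u₂ - u₃ = 0

Set up α₁u₁ + … + α₃u₃ = 0 and solve the homogeneous system.
The free variable yields coefficients (1, -1, -1) (any nonzero multiple also works).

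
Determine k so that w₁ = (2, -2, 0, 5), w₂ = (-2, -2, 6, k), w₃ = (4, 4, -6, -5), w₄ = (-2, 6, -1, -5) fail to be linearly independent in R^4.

k = 55/4

Place the vectors as rows of a 4×4 matrix; dependence ⇔ determinant zero.
Expanding, det = 32*k - 440.
Setting this to zero gives k = 55/4.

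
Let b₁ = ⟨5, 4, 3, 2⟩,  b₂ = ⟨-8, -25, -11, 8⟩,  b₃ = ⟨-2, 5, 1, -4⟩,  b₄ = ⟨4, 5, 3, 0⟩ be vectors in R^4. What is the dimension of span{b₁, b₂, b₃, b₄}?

3

Apply Gaussian elimination to the matrix whose rows are b₁, b₂, b₃, b₄.
The echelon form has 3 nonzero rows, so the rank is 3.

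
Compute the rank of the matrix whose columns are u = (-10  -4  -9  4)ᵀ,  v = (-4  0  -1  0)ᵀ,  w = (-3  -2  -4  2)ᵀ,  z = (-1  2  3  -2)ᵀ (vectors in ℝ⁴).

Apply Gaussian elimination to the matrix whose rows are u, v, w, z.
There are 2 pivot columns, so rank = 2.

2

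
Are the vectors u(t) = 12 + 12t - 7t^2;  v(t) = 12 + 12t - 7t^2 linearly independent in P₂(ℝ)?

linearly dependent

Write each element as a coordinate vector in ℝ³ using {1, t, t^2}.
Row-reduce the matrix whose columns are u, v.
The reduction yields 1 nonzero row, so the rank is 1.
Since rank 1 < 2, the set is linearly dependent.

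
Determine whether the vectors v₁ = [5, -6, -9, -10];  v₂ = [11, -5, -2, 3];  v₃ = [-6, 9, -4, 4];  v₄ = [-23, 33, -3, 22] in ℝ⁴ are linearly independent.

linearly dependent

Row-reduce the matrix whose columns are v₁, v₂, v₃, v₄.
The reduction yields 3 nonzero rows, so the rank is 3.
Since rank 3 < 4, the set is linearly dependent.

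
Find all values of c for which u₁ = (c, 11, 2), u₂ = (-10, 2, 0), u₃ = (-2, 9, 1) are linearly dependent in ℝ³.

Place the vectors as rows of a 3×3 matrix; dependence ⇔ determinant zero.
The determinant works out to 2*c - 62.
Solving 2*c - 62 = 0 yields c = 31.

c = 31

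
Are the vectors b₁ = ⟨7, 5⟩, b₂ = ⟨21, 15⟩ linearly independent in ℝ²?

Place the vectors as rows of a 2×2 matrix and reduce to echelon form.
The reduction yields 1 nonzero row, so the rank is 1.
Since rank 1 < 2, the set is linearly dependent.
Indeed 3b₁ - b₂ = 0.

linearly dependent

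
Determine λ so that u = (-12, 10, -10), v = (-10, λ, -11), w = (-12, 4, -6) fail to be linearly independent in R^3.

The set is linearly dependent precisely when det[u; v; w] = 0.
Cofactor expansion gives det = 592 - 48*λ.
Setting this to zero gives λ = 37/3.

λ = 37/3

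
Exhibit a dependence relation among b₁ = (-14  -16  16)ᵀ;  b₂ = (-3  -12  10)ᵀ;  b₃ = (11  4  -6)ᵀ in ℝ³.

b₁ - b₂ + b₃ = 0

Solve the homogeneous system with b₁, b₂, b₃ as columns by row-reducing the coefficient matrix.
A generator of the null space is (1, -1, 1).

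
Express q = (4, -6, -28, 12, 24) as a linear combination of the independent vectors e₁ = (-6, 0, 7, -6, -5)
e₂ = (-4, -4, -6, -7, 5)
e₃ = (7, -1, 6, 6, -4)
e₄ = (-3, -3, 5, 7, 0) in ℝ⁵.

Set up the augmented matrix [e₁ | e₂ | e₃ | e₄ | q] and row-reduce.
Row-reducing the augmented matrix gives the unique coefficients (a₁, …, a₄) = (-3, 1, -1, 1).

q = -3e₁ + e₂ - e₃ + e₄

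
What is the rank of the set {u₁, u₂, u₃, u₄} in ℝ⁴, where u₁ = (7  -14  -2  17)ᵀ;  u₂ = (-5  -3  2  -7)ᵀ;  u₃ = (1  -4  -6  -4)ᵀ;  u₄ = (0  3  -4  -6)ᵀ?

Apply Gaussian elimination to the matrix whose rows are u₁, u₂, u₃, u₄.
There are 3 pivot columns, so rank = 3.

rank 3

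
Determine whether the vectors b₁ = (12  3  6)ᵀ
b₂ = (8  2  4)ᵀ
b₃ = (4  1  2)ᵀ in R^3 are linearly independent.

Row-reduce the matrix whose columns are b₁, b₂, b₃.
The reduction yields 1 nonzero row, so the rank is 1.
Since rank 1 < 3, the set is linearly dependent.

linearly dependent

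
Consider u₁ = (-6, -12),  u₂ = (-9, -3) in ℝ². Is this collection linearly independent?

linearly independent

Form the 2×2 matrix with these as columns; its determinant is -90.
A nonzero determinant means the columns are linearly independent.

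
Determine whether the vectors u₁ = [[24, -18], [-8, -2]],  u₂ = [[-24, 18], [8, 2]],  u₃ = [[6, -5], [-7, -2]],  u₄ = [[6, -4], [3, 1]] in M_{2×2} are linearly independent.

Write each element as a coordinate vector in ℝ⁴ using {E₁₁, E₁₂, E₂₁, E₂₂}.
The matrix [u₁|u₂|u₃|u₄] has determinant 0.
A zero determinant means the columns are linearly dependent.
Indeed u₁ + u₂ = 0.

linearly dependent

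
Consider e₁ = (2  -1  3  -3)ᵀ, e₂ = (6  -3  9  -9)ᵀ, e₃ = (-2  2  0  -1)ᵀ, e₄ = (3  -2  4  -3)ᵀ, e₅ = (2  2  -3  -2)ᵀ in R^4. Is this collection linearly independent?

linearly dependent

There are 5 vectors in a 4-dimensional space, so they cannot be linearly independent.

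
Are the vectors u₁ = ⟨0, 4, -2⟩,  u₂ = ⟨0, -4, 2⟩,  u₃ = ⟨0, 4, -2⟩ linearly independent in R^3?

linearly dependent

The matrix [u₁|u₂|u₃] has determinant 0.
A zero determinant means the columns are linearly dependent.
Indeed u₁ + u₂ = 0.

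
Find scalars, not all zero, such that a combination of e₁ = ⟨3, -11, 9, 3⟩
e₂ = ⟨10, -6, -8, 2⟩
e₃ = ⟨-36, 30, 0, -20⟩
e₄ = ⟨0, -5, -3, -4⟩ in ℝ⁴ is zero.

Write the vectors as columns of a matrix and find a nonzero vector in its null space.
The free variable yields coefficients (2, 3, 1, -2) (any nonzero multiple also works).

2e₁ + 3e₂ + e₃ - 2e₄ = 0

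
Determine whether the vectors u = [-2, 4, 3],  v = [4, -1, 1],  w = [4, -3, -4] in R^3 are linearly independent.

Place the vectors as rows of a 3×3 matrix and reduce to echelon form.
The reduction yields 3 nonzero rows, so the rank is 3.
Since rank = 3 (the number of vectors), the set is linearly independent.

linearly independent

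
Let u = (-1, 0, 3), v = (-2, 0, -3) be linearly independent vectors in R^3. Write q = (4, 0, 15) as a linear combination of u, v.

q = 2u - 3v

Since u, v are independent, the coefficients expressing q are uniquely determined by a linear system.
Back-substitution yields (c₁, c₂) = (2, -3).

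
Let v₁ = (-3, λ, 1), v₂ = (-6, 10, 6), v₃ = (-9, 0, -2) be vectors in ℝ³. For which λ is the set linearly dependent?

The vectors are dependent exactly when the determinant of the matrix with rows v₁, v₂, v₃ vanishes.
Expanding, det = 150 - 66*λ.
This vanishes exactly when λ = 25/11.

λ = 25/11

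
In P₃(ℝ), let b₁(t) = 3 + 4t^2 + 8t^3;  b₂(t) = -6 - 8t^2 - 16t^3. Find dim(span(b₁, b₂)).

dim = 1

Represent each element by its coordinate vector in ℝ⁴.
Row-reduce the 2×4 matrix with these as rows.
Exactly 1 pivot survives; hence the rank is 1.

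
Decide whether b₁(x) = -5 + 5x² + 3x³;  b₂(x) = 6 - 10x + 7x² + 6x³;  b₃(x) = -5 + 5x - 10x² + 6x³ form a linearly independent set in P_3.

Write each element as a coordinate vector in ℝ⁴ using {1, x, …, x³}.
Place the vectors as rows of a 3×4 matrix and reduce to echelon form.
The reduction yields 3 nonzero rows, so the rank is 3.
Since rank = 3 (the number of vectors), the set is linearly independent.

linearly independent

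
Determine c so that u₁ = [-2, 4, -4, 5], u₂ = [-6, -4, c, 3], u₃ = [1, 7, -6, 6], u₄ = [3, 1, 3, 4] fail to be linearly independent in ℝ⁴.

c = 47/11

Place the vectors as rows of a 4×4 matrix; dependence ⇔ determinant zero.
Expanding, det = 88*c - 376.
This vanishes exactly when c = 47/11.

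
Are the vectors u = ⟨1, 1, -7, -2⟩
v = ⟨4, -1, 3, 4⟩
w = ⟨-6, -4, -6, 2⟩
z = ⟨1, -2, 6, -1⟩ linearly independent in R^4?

Form the 4×4 matrix with these as columns; its determinant is -958.
A nonzero determinant means the columns are linearly independent.

linearly independent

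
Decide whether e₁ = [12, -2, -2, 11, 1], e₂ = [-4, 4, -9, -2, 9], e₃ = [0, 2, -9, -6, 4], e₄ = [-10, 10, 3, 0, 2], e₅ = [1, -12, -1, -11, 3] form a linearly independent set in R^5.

Row-reduce the matrix whose columns are e₁, e₂, e₃, e₄, e₅.
The reduction yields 5 nonzero rows, so the rank is 5.
Since rank = 5 (the number of vectors), the set is linearly independent.

linearly independent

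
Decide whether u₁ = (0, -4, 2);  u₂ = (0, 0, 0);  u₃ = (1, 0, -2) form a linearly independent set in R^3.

linearly dependent

One of the vectors is the zero vector, so the set is linearly dependent.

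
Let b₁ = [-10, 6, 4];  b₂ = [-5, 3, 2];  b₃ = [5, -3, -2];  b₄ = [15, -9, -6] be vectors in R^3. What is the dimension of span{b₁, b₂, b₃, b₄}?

1

Form the matrix with b₁, b₂, b₃, b₄ as columns and reduce.
Reduction leaves 1 leading entry, giving rank 1.
(With 4 elements in a 3-dimensional space the rank is at most 3.)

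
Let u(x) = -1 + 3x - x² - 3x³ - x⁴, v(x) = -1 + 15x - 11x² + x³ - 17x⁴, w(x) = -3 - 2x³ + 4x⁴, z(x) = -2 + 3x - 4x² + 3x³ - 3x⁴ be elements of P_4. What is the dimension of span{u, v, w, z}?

dim = 3

Represent each element by its coordinate vector in ℝ⁵.
Row-reduce the 4×5 matrix with these as rows.
The echelon form has 3 nonzero rows, so the rank is 3.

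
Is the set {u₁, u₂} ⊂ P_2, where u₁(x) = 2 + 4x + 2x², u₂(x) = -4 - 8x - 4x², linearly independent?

Write each element as a coordinate vector in ℝ³ using {1, x, x²}.
Place the vectors as rows of a 2×3 matrix and reduce to echelon form.
The reduction yields 1 nonzero row, so the rank is 1.
Since rank 1 < 2, the set is linearly dependent.

linearly dependent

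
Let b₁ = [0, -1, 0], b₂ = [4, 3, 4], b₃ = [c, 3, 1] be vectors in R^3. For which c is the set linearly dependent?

Place the vectors as rows of a 3×3 matrix; dependence ⇔ determinant zero.
Cofactor expansion gives det = 4 - 4*c.
Setting this to zero gives c = 1.

c = 1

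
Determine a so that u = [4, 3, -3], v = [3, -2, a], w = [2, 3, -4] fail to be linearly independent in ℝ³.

a = 29/6

Dependence holds iff the 3×3 matrix [u v w] is singular.
Cofactor expansion gives det = 29 - 6*a.
Setting this to zero gives a = 29/6.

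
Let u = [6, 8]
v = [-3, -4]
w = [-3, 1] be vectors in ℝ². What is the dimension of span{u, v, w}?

dim = 2

Put the 2×3 matrix [u|v|w] into echelon form.
There are 2 pivot columns, so rank = 2.
(With 3 elements in a 2-dimensional space the rank is at most 2.)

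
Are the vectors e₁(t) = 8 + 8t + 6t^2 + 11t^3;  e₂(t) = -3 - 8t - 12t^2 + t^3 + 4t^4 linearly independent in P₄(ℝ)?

linearly independent

Take coordinates with respect to the standard basis {1, t, …, t^4}.
Place the vectors as rows of a 2×5 matrix and reduce to echelon form.
The reduction yields 2 nonzero rows, so the rank is 2.
Since rank = 2 (the number of vectors), the set is linearly independent.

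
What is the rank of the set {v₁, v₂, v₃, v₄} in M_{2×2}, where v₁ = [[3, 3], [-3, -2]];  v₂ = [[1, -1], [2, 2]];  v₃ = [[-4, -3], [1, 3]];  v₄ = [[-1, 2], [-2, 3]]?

Pass to coordinate vectors with respect to the basis {E₁₁, E₁₂, E₂₁, E₂₂}.
Form the matrix with v₁, v₂, v₃, v₄ as columns and reduce.
Exactly 4 pivots survive; hence the rank is 4.

rank 4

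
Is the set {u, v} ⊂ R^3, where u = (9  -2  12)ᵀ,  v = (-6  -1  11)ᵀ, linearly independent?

linearly independent

Place the vectors as rows of a 2×3 matrix and reduce to echelon form.
The reduction yields 2 nonzero rows, so the rank is 2.
Since rank = 2 (the number of vectors), the set is linearly independent.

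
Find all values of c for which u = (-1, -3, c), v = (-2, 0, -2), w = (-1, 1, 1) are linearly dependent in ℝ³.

The set is linearly dependent precisely when det[u; v; w] = 0.
The determinant works out to -2*c - 14.
Solving -2*c - 14 = 0 yields c = -7.

c = -7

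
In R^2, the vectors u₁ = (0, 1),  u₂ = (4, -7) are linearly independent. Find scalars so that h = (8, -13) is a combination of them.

h = u₁ + 2u₂

Solve the system with u₁, u₂ as columns and h as the right-hand side.
The system has the unique solution (a₁, a₂) = (1, 2).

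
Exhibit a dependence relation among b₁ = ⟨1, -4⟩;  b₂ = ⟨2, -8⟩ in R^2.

2b₁ - b₂ = 0

Write the vectors as columns of a matrix and find a nonzero vector in its null space.
The free variable yields coefficients (2, -1) (any nonzero multiple also works).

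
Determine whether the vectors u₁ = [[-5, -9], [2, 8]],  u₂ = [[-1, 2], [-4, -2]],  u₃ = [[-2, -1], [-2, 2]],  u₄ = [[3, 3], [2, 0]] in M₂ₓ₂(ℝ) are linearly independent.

linearly dependent

Take coordinates with respect to the standard basis {E₁₁, E₁₂, E₂₁, E₂₂}.
The matrix [u₁|u₂|u₃|u₄] has determinant 0.
A zero determinant means the columns are linearly dependent.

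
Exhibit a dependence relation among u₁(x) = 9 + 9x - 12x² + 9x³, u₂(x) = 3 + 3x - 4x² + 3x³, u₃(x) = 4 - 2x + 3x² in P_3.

u₁ - 3u₂ = 0

Write each element as a vector in ℝ⁴ using {1, x, …, x³}.
Solve the homogeneous system with u₁, u₂, u₃ as columns by row-reducing the coefficient matrix.
The free variable yields coefficients (1, -3, 0) (any nonzero multiple also works).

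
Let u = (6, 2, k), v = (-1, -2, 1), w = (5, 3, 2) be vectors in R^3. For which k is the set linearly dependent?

k = 4

Dependence holds iff the 3×3 matrix [u v w] is singular.
The determinant works out to 7*k - 28.
Setting this to zero gives k = 4.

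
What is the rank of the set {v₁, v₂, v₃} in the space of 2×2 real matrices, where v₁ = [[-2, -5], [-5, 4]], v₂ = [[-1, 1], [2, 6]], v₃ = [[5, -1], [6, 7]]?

3

Use coordinates relative to {E₁₁, E₁₂, E₂₁, E₂₂}.
Put the 4×3 matrix [v₁|v₂|v₃] into echelon form.
There are 3 pivot columns, so rank = 3.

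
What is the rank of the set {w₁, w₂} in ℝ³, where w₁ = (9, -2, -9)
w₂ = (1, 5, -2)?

rank 2

Form the matrix with w₁, w₂ as columns and reduce.
Reduction leaves 2 leading entries, giving rank 2.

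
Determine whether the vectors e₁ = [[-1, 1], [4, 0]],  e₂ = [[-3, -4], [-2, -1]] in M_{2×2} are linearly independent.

linearly independent

Write each element as a coordinate vector in ℝ⁴ using {E₁₁, E₁₂, E₂₁, E₂₂}.
Row-reduce the matrix whose columns are e₁, e₂.
The reduction yields 2 nonzero rows, so the rank is 2.
Since rank = 2 (the number of vectors), the set is linearly independent.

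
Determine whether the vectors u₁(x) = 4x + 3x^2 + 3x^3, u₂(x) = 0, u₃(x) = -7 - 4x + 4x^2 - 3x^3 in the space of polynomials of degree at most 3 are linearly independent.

linearly dependent

Take coordinates with respect to the standard basis {1, x, …, x^3}.
One of the vectors is the zero vector, so the set is linearly dependent.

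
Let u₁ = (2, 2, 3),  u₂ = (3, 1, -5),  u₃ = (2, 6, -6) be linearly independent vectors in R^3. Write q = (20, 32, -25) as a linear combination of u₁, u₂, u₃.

q = 3u₁ + 2u₂ + 4u₃

Solve the system with u₁, u₂, u₃ as columns and q as the right-hand side.
The system has the unique solution (α₁, α₂, α₃) = (3, 2, 4).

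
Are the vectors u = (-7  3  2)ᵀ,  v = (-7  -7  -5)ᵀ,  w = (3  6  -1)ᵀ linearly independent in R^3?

Row-reduce the matrix whose columns are u, v, w.
The reduction yields 3 nonzero rows, so the rank is 3.
Since rank = 3 (the number of vectors), the set is linearly independent.

linearly independent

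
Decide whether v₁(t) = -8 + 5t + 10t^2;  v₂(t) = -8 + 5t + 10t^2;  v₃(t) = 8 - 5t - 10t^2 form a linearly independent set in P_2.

linearly dependent

Take coordinates with respect to the standard basis {1, t, t^2}.
The matrix [v₁|v₂|v₃] has determinant 0.
A zero determinant means the columns are linearly dependent.
Indeed v₁ - v₂ = 0.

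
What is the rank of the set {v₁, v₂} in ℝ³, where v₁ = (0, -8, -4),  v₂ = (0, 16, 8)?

1

Form the matrix with v₁, v₂ as columns and reduce.
The echelon form has 1 nonzero row, so the rank is 1.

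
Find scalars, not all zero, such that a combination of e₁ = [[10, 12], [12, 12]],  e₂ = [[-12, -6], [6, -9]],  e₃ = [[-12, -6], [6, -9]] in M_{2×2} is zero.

e₂ - e₃ = 0

Write each element as a vector in ℝ⁴ using {E₁₁, E₁₂, E₂₁, E₂₂}.
Row-reduce the matrix with e₁, e₂, e₃ as columns; the null space gives the coefficients.
The free variable yields coefficients (0, 1, -1) (any nonzero multiple also works).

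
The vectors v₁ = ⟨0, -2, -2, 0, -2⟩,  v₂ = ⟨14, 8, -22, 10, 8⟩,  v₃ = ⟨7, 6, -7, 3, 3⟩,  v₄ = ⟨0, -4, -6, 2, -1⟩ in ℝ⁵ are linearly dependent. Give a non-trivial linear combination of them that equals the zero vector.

2v₁ + v₂ - 2v₃ - 2v₄ = 0

Write the vectors as columns of a matrix and find a nonzero vector in its null space.
One solution (up to scaling) is (2, 1, -2, -2).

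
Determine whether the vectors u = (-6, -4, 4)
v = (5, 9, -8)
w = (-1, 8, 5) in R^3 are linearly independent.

linearly independent

Form the 3×3 matrix with these as columns; its determinant is -390.
A nonzero determinant means the columns are linearly independent.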